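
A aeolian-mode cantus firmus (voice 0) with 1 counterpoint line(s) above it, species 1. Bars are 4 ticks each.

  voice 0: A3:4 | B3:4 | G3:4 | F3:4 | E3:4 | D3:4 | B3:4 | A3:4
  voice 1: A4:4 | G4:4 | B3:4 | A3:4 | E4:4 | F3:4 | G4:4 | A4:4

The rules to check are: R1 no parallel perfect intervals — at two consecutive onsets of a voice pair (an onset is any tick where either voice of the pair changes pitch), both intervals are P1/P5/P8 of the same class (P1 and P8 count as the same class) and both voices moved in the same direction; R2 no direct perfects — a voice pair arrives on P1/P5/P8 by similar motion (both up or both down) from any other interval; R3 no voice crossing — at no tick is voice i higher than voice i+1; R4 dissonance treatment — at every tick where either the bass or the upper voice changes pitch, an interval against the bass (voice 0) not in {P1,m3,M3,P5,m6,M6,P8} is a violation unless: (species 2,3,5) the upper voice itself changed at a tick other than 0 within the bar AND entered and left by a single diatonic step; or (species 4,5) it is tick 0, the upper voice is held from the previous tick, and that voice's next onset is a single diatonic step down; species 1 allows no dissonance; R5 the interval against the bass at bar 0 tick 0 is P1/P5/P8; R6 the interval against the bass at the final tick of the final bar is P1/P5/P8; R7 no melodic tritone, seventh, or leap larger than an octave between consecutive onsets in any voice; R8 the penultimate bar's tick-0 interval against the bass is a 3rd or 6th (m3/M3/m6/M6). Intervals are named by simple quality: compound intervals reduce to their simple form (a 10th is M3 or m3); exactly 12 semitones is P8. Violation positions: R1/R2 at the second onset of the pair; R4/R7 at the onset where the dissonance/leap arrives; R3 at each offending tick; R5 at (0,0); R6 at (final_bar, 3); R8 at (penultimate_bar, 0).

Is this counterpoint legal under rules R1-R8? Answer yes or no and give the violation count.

No (2 violations)

bar 0: v0=A3 v1=A4 (P8)
bar 1: v0=B3 v1=G4 (m6)
bar 2: v0=G3 v1=B3 (M3)
bar 3: v0=F3 v1=A3 (M3)
bar 4: v0=E3 v1=E4 (P8)
bar 5: v0=D3 v1=F3 (m3)
bar 6: v0=B3 v1=G4 (m6)
bar 7: v0=A3 v1=A4 (P8)
  R7 @ bar5.0: E4->F3 leap 11st
  R7 @ bar6.0: F3->G4 leap 14st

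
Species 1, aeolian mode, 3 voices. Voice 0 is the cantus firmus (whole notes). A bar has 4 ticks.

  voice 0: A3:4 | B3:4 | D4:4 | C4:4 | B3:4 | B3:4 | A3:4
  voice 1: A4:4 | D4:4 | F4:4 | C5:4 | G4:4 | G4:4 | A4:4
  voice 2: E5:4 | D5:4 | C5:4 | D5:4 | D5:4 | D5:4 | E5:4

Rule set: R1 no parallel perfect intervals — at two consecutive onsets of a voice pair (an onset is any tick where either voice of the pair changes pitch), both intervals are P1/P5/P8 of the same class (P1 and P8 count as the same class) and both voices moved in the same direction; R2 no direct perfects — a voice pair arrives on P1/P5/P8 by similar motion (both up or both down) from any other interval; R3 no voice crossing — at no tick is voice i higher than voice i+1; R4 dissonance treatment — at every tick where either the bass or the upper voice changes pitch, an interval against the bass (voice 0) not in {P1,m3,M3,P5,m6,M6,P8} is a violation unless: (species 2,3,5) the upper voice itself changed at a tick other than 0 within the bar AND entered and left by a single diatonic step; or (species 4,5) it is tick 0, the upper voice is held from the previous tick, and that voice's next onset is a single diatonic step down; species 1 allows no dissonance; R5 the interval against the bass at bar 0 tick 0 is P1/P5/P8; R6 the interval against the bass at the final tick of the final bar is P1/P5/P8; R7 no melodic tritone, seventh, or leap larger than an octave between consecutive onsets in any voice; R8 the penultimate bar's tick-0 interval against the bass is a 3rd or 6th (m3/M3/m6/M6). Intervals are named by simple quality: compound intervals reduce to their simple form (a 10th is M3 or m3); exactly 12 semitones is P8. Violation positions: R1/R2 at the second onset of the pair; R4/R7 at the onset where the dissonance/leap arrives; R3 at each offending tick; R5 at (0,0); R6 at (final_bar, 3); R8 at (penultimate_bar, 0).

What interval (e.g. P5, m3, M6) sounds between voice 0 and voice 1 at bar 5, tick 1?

m6

voice 0=B3 voice 1=G4 -> m6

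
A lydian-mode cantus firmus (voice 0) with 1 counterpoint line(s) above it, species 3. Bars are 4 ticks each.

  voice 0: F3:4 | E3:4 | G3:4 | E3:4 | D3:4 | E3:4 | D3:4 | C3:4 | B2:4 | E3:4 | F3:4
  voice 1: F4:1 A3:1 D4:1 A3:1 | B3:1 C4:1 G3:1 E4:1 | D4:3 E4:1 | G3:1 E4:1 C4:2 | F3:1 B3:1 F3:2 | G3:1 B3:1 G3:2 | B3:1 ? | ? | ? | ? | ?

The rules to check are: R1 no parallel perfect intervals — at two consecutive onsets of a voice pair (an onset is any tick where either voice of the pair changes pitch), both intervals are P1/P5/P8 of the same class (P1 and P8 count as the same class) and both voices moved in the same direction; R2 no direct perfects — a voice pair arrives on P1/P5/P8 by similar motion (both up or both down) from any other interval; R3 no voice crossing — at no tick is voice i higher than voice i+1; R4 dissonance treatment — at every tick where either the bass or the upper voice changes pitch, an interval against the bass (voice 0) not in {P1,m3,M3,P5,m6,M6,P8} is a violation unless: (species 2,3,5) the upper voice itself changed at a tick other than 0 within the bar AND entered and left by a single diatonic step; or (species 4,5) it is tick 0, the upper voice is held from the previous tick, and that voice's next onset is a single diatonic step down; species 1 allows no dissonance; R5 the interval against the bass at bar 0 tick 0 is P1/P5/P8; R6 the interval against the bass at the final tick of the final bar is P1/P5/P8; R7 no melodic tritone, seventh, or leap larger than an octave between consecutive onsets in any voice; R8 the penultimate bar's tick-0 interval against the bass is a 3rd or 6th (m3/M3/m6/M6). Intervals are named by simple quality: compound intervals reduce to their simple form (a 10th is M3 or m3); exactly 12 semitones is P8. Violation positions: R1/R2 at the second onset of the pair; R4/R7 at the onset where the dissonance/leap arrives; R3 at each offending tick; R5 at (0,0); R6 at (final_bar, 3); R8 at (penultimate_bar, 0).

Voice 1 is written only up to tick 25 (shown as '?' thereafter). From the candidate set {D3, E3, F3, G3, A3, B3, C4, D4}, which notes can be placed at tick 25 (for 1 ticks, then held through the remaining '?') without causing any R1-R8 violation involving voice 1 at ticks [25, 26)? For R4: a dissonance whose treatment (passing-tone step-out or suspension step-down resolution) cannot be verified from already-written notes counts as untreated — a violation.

D3: legal
E3: violates R4
F3: violates R7
G3: violates R4
A3: legal
B3: legal
C4: violates R4
D4: legal

{A3, B3, D3, D4}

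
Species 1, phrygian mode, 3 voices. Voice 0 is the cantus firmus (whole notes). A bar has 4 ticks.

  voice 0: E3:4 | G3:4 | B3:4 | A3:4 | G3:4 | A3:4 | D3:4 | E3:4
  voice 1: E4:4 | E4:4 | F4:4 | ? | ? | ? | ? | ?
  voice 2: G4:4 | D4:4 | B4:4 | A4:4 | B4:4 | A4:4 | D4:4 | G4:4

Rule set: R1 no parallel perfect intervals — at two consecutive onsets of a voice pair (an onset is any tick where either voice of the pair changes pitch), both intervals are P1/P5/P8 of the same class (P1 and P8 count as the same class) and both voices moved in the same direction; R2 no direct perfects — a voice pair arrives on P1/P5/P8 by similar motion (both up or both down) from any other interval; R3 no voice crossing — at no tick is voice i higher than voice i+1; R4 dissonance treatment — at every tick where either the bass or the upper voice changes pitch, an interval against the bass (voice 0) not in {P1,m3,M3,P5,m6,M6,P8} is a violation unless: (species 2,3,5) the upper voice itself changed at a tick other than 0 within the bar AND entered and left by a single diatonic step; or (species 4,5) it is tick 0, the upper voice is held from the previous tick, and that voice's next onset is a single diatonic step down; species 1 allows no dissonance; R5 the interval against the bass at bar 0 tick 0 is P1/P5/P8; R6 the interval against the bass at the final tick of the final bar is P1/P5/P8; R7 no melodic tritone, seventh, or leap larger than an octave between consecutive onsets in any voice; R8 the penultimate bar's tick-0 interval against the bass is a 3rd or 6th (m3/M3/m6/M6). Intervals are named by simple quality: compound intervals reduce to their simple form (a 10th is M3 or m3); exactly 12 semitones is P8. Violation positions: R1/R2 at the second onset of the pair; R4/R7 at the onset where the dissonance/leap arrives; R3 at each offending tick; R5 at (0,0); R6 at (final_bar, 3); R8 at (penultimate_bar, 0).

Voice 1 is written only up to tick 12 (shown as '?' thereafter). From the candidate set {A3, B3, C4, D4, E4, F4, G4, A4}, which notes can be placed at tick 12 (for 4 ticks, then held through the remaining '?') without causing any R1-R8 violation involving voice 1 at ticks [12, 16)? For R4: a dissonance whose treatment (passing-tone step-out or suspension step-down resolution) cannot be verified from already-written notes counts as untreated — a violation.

{A4, C4, F4}

A3: violates R2
B3: violates R4,R7
C4: legal
D4: violates R2,R4
E4: violates R2
F4: legal
G4: violates R4
A4: legal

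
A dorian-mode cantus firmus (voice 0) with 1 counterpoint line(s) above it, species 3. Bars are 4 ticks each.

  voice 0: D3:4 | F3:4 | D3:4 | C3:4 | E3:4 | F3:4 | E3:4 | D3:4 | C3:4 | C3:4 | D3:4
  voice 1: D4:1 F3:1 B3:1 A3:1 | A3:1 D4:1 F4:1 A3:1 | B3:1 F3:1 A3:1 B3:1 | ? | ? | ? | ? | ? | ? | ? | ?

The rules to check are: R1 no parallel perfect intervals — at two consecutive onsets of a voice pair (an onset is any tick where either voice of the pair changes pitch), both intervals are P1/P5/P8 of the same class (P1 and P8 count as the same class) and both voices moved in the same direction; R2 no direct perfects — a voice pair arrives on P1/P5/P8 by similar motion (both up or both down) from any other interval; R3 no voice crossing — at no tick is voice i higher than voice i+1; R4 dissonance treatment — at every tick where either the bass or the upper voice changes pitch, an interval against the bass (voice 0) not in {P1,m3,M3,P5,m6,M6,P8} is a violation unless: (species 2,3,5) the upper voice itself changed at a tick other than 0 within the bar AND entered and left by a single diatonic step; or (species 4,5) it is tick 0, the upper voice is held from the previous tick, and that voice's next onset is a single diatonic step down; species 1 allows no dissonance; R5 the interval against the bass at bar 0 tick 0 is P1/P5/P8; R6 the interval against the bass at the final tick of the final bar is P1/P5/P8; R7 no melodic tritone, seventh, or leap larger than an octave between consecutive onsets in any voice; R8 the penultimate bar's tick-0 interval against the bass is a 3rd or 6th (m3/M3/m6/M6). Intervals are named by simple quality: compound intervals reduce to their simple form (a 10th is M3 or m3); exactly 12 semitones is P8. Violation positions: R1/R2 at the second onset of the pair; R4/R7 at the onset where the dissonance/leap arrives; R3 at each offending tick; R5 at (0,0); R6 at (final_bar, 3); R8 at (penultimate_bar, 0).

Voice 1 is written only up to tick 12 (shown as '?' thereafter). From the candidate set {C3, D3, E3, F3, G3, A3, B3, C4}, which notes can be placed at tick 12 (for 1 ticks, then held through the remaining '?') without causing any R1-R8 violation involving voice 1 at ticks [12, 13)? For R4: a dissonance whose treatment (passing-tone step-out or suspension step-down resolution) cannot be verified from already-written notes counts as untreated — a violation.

{A3, C4, E3}

C3: violates R2,R7
D3: violates R4
E3: legal
F3: violates R4,R7
G3: violates R2
A3: legal
B3: violates R4
C4: legal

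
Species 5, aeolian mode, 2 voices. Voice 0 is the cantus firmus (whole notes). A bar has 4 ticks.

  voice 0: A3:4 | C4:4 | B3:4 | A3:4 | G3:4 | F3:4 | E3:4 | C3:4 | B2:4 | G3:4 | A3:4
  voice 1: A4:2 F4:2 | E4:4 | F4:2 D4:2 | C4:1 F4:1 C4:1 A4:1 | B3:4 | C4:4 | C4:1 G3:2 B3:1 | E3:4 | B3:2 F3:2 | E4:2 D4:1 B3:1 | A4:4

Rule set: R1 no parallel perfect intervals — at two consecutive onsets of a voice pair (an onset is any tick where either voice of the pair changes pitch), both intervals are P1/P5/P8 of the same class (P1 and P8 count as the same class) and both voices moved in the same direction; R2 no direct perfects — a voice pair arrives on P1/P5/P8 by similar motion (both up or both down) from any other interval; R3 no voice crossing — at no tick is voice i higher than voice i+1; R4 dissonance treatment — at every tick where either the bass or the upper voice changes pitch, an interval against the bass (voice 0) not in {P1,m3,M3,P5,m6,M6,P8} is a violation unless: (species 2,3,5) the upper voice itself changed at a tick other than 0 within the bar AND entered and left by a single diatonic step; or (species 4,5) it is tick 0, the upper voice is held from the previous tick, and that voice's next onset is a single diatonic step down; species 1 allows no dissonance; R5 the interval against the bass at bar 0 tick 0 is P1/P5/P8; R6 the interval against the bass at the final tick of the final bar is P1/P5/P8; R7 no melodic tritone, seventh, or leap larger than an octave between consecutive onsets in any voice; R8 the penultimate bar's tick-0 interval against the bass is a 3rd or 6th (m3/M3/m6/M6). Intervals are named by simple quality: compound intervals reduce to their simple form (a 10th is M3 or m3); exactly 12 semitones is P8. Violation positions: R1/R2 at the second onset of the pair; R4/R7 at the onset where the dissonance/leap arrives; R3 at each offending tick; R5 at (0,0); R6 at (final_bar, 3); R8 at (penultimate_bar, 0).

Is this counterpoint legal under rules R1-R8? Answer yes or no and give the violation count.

bar 0: v0=A3 v1=A4 (P8)
bar 1: v0=C4 v1=E4 (M3)
bar 2: v0=B3 v1=F4 (TT)
bar 3: v0=A3 v1=C4 (m3)
bar 4: v0=G3 v1=B3 (M3)
bar 5: v0=F3 v1=C4 (P5)
bar 6: v0=E3 v1=C4 (m6)
bar 7: v0=C3 v1=E3 (M3)
bar 8: v0=B2 v1=B3 (P8)
bar 9: v0=G3 v1=E4 (M6)
bar 10: v0=A3 v1=A4 (P8)
  R4 @ bar2.0: B3/F4 TT untreated
  R7 @ bar4.0: A4->B3 leap 10st
  R4 @ bar8.2: B2/F3 TT untreated
  R7 @ bar8.2: B3->F3 leap 6st
  R7 @ bar9.0: F3->E4 leap 11st
  R2 @ bar10.0: G3/B3 M3 -> A3/A4 P8 similar
  R7 @ bar10.0: B3->A4 leap 10st

No (7 violations)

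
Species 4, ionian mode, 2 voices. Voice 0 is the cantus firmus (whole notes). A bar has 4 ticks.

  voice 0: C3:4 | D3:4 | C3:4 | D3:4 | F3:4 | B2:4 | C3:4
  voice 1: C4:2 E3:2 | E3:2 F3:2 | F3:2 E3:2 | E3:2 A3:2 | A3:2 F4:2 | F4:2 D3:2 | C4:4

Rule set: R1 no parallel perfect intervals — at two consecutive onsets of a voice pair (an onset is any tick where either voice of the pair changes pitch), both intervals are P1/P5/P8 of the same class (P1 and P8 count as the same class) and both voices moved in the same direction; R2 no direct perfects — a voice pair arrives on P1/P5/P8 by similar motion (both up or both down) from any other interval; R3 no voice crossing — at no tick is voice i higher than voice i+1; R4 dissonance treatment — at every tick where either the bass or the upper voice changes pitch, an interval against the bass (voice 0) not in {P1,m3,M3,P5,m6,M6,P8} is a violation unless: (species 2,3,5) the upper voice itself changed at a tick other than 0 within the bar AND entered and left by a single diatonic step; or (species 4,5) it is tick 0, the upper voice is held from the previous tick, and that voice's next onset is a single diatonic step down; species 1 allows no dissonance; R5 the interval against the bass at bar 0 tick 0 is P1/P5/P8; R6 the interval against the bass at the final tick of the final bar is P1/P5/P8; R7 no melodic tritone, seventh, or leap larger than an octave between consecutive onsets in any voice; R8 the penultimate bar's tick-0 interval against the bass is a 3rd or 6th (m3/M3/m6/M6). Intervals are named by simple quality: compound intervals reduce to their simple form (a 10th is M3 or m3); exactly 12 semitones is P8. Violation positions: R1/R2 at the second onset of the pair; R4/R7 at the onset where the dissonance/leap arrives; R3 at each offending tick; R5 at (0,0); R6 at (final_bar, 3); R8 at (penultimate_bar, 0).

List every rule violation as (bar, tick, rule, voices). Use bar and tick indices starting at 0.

(1, 0, R4, (0, 1))
(3, 0, R4, (0, 1))
(5, 0, R4, (0, 1))
(5, 0, R7, (0,))
(5, 0, R8, (0, 1))
(5, 2, R7, (1,))
(6, 0, R2, (0, 1))
(6, 0, R7, (1,))

bar 0: v0=C3 v1=C4 downbeat P8
bar 1: v0=D3 v1=E3 downbeat M2
bar 2: v0=C3 v1=F3 downbeat P4
bar 3: v0=D3 v1=E3 downbeat M2
bar 4: v0=F3 v1=A3 downbeat M3
bar 5: v0=B2 v1=F4 downbeat TT
bar 6: v0=C3 v1=C4 downbeat P8
  -> R4 @ bar 1 tick 0 v(0, 1): D3/E3 M2 untreated
  -> R4 @ bar 3 tick 0 v(0, 1): D3/E3 M2 untreated
  -> R4 @ bar 5 tick 0 v(0, 1): B2/F4 TT untreated
  -> R7 @ bar 5 tick 0 v(0,): F3->B2 leap 6st
  -> R8 @ bar 5 tick 0 v(0, 1): penult TT not 3rd/6th
  -> R7 @ bar 5 tick 2 v(1,): F4->D3 leap 15st
  -> R2 @ bar 6 tick 0 v(0, 1): B2/D3 m3 -> C3/C4 P8 similar
  -> R7 @ bar 6 tick 0 v(1,): D3->C4 leap 10st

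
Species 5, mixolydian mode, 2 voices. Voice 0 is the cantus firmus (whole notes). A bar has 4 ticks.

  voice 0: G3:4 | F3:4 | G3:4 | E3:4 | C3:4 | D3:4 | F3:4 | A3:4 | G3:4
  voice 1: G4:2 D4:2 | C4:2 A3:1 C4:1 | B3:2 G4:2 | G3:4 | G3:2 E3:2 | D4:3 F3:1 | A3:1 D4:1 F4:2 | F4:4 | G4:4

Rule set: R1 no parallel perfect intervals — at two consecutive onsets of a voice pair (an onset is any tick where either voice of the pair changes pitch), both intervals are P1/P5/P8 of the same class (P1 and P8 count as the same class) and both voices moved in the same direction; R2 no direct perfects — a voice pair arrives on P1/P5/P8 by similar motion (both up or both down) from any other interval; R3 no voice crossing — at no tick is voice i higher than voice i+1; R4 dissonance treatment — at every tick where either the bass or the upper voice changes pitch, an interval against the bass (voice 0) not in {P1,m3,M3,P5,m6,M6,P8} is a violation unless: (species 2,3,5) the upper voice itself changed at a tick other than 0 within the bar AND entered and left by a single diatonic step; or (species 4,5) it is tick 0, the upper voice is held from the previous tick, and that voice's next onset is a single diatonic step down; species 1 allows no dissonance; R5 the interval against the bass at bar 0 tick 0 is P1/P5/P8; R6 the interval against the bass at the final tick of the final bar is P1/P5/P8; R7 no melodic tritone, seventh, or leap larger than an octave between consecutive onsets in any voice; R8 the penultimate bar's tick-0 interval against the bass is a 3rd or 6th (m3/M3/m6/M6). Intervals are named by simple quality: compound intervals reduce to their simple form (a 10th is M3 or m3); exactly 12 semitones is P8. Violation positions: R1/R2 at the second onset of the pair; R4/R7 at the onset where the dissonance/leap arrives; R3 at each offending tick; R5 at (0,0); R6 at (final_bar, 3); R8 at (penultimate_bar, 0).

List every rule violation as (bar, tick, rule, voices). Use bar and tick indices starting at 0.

bar 0: v0=G3 v1=G4 downbeat P8
bar 1: v0=F3 v1=C4 downbeat P5
bar 2: v0=G3 v1=B3 downbeat M3
bar 3: v0=E3 v1=G3 downbeat m3
bar 4: v0=C3 v1=G3 downbeat P5
bar 5: v0=D3 v1=D4 downbeat P8
bar 6: v0=F3 v1=A3 downbeat M3
bar 7: v0=A3 v1=F4 downbeat m6
bar 8: v0=G3 v1=G4 downbeat P8
  -> R1 @ bar 1 tick 0 v(0, 1): G3/D4 P5 -> F3/C4 P5 similar
  -> R2 @ bar 5 tick 0 v(0, 1): C3/E3 M3 -> D3/D4 P8 similar
  -> R7 @ bar 5 tick 0 v(1,): E3->D4 leap 10st

(1, 0, R1, (0, 1))
(5, 0, R2, (0, 1))
(5, 0, R7, (1,))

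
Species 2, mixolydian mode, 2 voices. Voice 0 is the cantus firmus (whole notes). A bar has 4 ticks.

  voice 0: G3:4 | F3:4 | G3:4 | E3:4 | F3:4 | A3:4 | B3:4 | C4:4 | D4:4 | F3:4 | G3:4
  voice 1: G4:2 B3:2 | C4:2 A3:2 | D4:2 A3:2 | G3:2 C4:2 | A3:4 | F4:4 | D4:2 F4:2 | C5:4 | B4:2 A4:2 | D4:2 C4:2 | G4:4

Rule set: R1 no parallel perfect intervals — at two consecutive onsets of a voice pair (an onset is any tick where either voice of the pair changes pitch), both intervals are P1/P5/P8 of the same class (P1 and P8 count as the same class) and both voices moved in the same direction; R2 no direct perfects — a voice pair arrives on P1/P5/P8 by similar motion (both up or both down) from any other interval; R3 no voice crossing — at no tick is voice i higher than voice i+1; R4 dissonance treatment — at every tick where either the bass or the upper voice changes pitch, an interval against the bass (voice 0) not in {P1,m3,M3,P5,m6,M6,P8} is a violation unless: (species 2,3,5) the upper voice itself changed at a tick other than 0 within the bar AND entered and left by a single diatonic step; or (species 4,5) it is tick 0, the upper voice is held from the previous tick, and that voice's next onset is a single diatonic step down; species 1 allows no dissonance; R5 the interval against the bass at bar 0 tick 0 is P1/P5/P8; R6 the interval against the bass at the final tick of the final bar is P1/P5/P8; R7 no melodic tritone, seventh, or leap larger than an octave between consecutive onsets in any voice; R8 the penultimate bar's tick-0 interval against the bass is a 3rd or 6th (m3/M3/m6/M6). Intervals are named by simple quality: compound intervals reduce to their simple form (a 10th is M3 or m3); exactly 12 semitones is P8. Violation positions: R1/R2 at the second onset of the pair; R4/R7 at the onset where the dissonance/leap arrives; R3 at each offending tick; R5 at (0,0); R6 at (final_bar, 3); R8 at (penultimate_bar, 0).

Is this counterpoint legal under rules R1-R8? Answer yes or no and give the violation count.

bar 0: v0=G3 v1=G4 (P8)
bar 1: v0=F3 v1=C4 (P5)
bar 2: v0=G3 v1=D4 (P5)
bar 3: v0=E3 v1=G3 (m3)
bar 4: v0=F3 v1=A3 (M3)
bar 5: v0=A3 v1=F4 (m6)
bar 6: v0=B3 v1=D4 (m3)
bar 7: v0=C4 v1=C5 (P8)
bar 8: v0=D4 v1=B4 (M6)
bar 9: v0=F3 v1=D4 (M6)
bar 10: v0=G3 v1=G4 (P8)
  R2 @ bar2.0: F3/A3 M3 -> G3/D4 P5 similar
  R4 @ bar2.2: G3/A3 M2 untreated
  R4 @ bar6.2: B3/F4 TT untreated
  R2 @ bar7.0: B3/F4 TT -> C4/C5 P8 similar
  R2 @ bar10.0: F3/C4 P5 -> G3/G4 P8 similar

No (5 violations)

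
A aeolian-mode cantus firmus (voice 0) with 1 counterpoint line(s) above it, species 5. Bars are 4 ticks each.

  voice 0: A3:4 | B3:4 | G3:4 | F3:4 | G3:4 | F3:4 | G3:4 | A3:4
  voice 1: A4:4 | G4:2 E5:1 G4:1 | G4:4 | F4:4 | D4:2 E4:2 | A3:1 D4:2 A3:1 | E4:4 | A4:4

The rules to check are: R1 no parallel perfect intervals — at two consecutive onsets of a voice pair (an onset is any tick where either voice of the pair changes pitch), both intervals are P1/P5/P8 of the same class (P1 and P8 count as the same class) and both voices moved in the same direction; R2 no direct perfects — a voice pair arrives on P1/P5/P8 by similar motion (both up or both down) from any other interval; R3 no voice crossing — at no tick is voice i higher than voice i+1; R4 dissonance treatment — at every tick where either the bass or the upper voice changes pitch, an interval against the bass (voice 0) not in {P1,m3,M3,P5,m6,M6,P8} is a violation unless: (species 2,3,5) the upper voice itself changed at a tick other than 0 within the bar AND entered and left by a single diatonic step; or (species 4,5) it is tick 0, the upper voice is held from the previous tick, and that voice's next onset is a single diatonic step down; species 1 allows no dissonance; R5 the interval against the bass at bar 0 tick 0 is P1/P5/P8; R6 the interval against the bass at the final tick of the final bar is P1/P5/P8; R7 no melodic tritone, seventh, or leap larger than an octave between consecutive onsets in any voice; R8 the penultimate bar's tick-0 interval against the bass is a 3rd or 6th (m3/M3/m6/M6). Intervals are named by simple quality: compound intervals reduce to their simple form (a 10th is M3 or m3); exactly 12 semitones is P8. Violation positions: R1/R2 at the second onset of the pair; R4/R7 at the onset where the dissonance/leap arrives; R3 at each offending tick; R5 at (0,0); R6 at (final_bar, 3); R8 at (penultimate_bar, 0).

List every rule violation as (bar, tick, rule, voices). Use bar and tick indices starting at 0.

bar 0: v0=A3 v1=A4 downbeat P8
bar 1: v0=B3 v1=G4 downbeat m6
bar 2: v0=G3 v1=G4 downbeat P8
bar 3: v0=F3 v1=F4 downbeat P8
bar 4: v0=G3 v1=D4 downbeat P5
bar 5: v0=F3 v1=A3 downbeat M3
bar 6: v0=G3 v1=E4 downbeat M6
bar 7: v0=A3 v1=A4 downbeat P8
  -> R4 @ bar 1 tick 2 v(0, 1): B3/E5 P4 untreated
  -> R1 @ bar 3 tick 0 v(0, 1): G3/G4 P8 -> F3/F4 P8 similar
  -> R2 @ bar 7 tick 0 v(0, 1): G3/E4 M6 -> A3/A4 P8 similar

(1, 2, R4, (0, 1))
(3, 0, R1, (0, 1))
(7, 0, R2, (0, 1))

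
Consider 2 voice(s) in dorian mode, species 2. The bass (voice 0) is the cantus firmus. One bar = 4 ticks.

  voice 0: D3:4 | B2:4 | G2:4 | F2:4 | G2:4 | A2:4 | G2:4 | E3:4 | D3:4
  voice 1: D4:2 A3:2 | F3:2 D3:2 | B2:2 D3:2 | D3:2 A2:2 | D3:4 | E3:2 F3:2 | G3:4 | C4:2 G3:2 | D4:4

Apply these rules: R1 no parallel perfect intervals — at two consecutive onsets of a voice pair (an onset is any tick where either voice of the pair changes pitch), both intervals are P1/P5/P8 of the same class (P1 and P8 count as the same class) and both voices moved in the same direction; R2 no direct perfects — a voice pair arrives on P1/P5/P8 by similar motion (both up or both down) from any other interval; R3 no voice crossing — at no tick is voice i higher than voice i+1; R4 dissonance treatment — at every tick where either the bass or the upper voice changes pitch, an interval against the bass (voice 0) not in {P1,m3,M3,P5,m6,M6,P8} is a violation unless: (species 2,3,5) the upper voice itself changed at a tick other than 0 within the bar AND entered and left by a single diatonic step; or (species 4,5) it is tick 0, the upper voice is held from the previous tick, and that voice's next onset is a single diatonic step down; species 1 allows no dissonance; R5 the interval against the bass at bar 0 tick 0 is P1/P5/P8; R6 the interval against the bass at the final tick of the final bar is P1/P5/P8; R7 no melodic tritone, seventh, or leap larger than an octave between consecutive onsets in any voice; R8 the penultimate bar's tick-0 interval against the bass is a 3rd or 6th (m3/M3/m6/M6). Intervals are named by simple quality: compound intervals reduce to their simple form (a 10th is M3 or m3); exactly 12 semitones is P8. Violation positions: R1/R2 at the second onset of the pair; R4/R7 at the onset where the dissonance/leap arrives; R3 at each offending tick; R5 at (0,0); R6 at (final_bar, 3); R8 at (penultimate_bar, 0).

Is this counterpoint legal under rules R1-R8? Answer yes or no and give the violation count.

No (3 violations)

bar 0: v0=D3 v1=D4 (P8)
bar 1: v0=B2 v1=F3 (TT)
bar 2: v0=G2 v1=B2 (M3)
bar 3: v0=F2 v1=D3 (M6)
bar 4: v0=G2 v1=D3 (P5)
bar 5: v0=A2 v1=E3 (P5)
bar 6: v0=G2 v1=G3 (P8)
bar 7: v0=E3 v1=C4 (m6)
bar 8: v0=D3 v1=D4 (P8)
  R4 @ bar1.0: B2/F3 TT untreated
  R2 @ bar4.0: F2/A2 M3 -> G2/D3 P5 similar
  R1 @ bar5.0: G2/D3 P5 -> A2/E3 P5 similar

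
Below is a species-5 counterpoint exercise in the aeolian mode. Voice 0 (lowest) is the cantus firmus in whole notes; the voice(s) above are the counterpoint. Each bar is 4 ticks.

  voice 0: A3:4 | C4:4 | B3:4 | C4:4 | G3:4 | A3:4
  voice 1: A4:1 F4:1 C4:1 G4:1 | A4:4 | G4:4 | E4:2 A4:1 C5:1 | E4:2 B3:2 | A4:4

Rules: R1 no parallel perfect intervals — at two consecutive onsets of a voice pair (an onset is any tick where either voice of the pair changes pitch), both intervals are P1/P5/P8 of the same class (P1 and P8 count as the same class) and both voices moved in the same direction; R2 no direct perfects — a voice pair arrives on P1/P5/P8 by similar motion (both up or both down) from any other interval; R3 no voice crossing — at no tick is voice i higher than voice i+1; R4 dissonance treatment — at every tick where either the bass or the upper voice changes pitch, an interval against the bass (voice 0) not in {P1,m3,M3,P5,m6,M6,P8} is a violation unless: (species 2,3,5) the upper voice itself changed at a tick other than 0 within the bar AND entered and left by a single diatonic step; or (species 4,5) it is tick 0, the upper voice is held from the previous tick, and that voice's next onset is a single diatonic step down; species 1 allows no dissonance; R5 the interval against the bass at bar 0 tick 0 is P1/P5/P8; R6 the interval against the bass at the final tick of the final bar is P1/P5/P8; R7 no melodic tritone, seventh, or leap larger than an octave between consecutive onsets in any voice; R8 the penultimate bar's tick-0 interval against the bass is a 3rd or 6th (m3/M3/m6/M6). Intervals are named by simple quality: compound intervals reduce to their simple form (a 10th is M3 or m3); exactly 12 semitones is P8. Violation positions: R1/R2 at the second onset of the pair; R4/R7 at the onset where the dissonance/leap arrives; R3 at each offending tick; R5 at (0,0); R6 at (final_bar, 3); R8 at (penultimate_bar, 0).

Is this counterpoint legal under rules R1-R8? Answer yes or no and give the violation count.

No (3 violations)

bar 0: v0=A3 v1=A4 (P8)
bar 1: v0=C4 v1=A4 (M6)
bar 2: v0=B3 v1=G4 (m6)
bar 3: v0=C4 v1=E4 (M3)
bar 4: v0=G3 v1=E4 (M6)
bar 5: v0=A3 v1=A4 (P8)
  R4 @ bar0.3: A3/G4 m7 untreated
  R2 @ bar5.0: G3/B3 M3 -> A3/A4 P8 similar
  R7 @ bar5.0: B3->A4 leap 10st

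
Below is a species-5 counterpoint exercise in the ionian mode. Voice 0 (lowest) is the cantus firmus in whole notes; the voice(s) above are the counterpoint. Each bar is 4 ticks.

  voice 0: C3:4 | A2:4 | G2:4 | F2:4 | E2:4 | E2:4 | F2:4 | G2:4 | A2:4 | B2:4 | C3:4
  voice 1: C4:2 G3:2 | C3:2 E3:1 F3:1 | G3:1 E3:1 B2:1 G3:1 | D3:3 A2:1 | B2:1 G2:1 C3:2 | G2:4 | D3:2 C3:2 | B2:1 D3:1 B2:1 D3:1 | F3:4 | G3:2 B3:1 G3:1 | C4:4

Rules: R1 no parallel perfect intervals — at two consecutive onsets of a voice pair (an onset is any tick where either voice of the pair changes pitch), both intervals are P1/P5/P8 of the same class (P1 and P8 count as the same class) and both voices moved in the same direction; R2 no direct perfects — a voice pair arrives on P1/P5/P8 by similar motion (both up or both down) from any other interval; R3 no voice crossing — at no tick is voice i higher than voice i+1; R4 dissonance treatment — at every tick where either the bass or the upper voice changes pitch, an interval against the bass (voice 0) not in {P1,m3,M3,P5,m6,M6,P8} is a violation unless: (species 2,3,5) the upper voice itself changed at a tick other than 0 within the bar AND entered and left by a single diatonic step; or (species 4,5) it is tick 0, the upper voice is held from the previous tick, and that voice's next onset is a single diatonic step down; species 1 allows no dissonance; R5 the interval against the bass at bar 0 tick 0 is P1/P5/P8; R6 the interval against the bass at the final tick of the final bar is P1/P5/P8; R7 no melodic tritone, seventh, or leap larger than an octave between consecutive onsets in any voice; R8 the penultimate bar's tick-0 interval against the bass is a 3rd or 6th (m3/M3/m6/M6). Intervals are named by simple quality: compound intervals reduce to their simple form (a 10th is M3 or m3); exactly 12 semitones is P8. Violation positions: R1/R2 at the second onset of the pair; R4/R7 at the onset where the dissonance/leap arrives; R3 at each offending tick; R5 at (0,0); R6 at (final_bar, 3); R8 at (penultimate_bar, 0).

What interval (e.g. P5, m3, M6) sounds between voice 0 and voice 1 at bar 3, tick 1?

voice 0=F2 voice 1=D3 -> M6

M6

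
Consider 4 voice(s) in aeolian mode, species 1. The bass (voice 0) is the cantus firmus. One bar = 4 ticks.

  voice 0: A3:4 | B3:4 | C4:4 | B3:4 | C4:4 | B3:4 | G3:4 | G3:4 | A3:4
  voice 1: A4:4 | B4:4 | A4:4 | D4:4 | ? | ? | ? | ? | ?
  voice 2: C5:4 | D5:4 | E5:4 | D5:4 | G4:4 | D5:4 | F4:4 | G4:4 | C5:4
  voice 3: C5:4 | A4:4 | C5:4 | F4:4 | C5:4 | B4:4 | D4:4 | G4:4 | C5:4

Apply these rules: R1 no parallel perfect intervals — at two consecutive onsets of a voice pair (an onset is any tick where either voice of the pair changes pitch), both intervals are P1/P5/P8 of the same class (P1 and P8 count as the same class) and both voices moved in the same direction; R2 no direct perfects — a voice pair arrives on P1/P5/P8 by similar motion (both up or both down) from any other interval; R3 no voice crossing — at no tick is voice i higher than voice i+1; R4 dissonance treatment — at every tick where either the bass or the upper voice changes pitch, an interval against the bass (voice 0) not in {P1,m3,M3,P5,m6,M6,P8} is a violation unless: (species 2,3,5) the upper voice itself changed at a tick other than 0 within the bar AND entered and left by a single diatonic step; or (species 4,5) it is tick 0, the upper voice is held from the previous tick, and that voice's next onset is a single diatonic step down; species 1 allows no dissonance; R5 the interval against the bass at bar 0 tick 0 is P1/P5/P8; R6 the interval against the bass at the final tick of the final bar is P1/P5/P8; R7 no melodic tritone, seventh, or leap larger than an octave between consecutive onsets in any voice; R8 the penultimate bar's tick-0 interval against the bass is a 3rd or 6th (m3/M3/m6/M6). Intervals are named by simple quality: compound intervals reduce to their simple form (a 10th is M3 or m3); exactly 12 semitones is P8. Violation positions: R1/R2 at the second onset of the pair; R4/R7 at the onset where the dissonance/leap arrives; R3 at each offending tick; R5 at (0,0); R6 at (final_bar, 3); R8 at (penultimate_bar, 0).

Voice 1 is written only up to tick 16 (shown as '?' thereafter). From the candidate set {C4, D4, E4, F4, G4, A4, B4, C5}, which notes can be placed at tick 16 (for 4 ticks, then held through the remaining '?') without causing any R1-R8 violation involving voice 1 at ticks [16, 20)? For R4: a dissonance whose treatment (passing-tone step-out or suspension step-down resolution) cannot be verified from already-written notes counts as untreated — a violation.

C4: violates R2
D4: violates R4
E4: legal
F4: violates R2,R4
G4: violates R2
A4: violates R3
B4: violates R3,R4
C5: violates R2,R3,R7

{E4}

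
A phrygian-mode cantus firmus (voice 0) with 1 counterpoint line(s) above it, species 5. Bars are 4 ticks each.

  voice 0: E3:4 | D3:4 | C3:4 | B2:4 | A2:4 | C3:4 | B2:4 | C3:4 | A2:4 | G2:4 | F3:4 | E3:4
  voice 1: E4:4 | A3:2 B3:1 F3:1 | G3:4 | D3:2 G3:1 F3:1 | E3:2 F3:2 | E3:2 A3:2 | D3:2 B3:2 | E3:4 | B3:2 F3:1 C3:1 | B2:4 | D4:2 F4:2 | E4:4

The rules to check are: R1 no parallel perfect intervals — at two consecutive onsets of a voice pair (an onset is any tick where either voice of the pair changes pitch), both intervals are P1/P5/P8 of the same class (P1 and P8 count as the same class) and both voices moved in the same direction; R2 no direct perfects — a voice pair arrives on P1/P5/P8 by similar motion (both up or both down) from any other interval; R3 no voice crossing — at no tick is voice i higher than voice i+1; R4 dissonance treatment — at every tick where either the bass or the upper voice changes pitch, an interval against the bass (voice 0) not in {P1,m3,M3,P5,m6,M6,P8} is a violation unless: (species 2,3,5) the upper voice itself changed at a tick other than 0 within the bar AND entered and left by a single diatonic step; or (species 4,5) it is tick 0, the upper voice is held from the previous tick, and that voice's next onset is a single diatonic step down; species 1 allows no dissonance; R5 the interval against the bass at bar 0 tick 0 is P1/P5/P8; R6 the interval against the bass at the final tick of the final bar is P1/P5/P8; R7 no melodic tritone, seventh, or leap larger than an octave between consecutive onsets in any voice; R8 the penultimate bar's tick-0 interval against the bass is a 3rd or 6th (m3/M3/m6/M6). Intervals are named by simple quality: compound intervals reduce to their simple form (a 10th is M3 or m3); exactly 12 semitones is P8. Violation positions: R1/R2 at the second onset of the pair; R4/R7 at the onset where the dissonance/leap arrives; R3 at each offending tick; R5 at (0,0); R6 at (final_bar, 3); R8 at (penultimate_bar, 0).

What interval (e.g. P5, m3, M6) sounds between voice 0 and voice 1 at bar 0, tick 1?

voice 0=E3 voice 1=E4 -> P8

P8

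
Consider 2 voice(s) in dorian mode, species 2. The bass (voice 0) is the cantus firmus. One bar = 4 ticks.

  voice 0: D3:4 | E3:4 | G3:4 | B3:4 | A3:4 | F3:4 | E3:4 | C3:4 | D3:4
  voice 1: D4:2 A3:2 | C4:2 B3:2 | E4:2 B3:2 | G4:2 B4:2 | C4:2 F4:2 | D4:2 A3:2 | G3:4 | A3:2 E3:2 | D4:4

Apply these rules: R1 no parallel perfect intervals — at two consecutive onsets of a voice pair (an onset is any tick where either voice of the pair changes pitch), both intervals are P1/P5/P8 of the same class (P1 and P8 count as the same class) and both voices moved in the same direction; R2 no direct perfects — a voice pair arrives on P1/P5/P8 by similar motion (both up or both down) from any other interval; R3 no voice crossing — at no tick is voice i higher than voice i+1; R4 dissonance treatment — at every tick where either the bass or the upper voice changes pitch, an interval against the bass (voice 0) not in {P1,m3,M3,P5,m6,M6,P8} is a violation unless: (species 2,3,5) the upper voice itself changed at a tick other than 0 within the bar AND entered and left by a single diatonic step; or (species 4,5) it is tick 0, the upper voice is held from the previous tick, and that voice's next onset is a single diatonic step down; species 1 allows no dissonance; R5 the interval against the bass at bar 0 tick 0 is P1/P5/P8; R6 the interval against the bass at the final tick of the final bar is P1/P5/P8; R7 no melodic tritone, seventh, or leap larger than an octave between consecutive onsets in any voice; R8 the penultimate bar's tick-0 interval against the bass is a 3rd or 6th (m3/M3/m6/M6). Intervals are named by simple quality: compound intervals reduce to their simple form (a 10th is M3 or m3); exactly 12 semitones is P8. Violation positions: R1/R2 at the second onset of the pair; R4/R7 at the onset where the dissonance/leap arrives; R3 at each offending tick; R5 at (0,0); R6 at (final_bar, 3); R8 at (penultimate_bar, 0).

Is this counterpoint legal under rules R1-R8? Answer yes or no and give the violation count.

bar 0: v0=D3 v1=D4 (P8)
bar 1: v0=E3 v1=C4 (m6)
bar 2: v0=G3 v1=E4 (M6)
bar 3: v0=B3 v1=G4 (m6)
bar 4: v0=A3 v1=C4 (m3)
bar 5: v0=F3 v1=D4 (M6)
bar 6: v0=E3 v1=G3 (m3)
bar 7: v0=C3 v1=A3 (M6)
bar 8: v0=D3 v1=D4 (P8)
  R7 @ bar4.0: B4->C4 leap 11st
  R2 @ bar8.0: C3/E3 M3 -> D3/D4 P8 similar
  R7 @ bar8.0: E3->D4 leap 10st

No (3 violations)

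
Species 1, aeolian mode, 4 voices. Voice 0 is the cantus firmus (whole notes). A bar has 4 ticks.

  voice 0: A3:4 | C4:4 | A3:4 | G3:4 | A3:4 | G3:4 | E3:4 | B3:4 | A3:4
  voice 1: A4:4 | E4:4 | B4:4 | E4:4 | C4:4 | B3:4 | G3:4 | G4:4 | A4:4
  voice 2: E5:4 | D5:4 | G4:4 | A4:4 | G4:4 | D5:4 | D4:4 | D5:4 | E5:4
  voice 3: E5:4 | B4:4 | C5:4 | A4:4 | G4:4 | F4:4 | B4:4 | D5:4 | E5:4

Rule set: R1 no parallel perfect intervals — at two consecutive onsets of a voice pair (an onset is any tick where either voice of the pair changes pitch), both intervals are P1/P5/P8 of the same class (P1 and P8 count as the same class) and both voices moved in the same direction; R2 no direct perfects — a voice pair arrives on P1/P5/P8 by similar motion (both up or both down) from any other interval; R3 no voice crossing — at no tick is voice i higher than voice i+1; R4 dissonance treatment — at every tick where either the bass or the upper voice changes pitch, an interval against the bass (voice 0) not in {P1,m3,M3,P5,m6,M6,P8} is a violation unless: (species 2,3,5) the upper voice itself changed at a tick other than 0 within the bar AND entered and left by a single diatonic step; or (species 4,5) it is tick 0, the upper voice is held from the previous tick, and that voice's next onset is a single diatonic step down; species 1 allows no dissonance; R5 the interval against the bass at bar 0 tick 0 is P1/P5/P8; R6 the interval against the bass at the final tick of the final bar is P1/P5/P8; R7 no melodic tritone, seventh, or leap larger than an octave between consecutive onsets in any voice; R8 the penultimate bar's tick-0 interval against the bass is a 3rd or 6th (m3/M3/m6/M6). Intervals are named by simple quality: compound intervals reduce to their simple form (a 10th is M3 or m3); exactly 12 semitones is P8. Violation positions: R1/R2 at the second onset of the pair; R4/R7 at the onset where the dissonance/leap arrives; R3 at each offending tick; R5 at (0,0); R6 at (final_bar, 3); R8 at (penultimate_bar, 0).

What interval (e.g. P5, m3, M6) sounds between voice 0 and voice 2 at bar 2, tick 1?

voice 0=A3 voice 2=G4 -> m7

m7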